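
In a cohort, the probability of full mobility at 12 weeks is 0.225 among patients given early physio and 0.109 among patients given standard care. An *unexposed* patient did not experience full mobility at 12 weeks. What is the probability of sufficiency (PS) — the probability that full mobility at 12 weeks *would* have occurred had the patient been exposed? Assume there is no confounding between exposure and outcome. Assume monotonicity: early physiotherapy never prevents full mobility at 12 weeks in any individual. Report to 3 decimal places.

Let p₁ = 0.225, p₀ = 0.109.
Under exogeneity and monotonicity, PS = (p₁ − p₀) / (1 − p₀).
PS = (0.225 − 0.109) / (1 − 0.109) = 0.116 / 0.891 ≈ 0.1302

PS ≈ 0.130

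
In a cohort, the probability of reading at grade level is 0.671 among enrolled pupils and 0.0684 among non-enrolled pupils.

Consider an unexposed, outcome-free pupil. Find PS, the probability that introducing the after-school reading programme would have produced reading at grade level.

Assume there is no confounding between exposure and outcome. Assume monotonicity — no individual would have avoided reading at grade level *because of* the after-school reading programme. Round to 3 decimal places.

PS ≈ 0.647

Let p₁ = 0.671, p₀ = 0.0684.
Under exogeneity and monotonicity, PS = (p₁ − p₀) / (1 − p₀).
PS = (0.671 − 0.0684) / (1 − 0.0684) = 0.6026 / 0.9316 ≈ 0.6468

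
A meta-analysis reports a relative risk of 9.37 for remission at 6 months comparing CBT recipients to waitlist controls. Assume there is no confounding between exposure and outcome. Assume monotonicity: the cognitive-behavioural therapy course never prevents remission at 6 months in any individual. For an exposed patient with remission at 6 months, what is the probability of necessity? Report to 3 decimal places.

PN ≈ 0.893

Under exogeneity and monotonicity, PN = (RR − 1) / RR = 1 − 1/RR.
PN = (9.37 − 1) / 9.37 = 8.37 / 9.37 ≈ 0.8933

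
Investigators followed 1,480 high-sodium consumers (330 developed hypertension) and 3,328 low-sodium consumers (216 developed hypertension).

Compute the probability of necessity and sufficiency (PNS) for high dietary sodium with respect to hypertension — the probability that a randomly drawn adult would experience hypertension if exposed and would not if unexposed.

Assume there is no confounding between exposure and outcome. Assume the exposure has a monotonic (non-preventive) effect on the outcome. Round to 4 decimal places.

PNS ≈ 0.1581

p₁ = P(outcome | exposed) = 330/1480 = 0.22297
p₀ = P(outcome | unexposed) = 216/3328 = 0.064904
Under exogeneity and monotonicity, PNS = p₁ − p₀.
PNS = 0.22297 − 0.064904 = 0.15807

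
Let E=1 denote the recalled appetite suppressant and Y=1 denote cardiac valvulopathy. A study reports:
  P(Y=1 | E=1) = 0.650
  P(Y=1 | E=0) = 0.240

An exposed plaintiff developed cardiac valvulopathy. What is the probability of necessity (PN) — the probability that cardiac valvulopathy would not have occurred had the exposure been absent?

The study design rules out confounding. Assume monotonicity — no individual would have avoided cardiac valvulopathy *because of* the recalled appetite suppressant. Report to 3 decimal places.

Let p₁ = 0.65, p₀ = 0.24.
Under exogeneity and monotonicity, PN = (p₁ − p₀) / p₁.
PN = (0.65 − 0.24) / 0.65 = 0.41 / 0.65 ≈ 0.6308

PN ≈ 0.631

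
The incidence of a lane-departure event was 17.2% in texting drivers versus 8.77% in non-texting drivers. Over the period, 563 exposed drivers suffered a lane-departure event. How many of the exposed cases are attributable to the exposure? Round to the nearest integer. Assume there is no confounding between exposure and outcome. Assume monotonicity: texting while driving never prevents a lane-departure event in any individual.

about 276 cases

p₁ = 0.172, p₀ = 0.0877.
PN = (p₁ − p₀)/p₁ = (0.172 − 0.0877) / 0.172 ≈ 0.49012.
Attributable cases ≈ PN × (exposed cases) = 0.49012 × 563 ≈ 275.94.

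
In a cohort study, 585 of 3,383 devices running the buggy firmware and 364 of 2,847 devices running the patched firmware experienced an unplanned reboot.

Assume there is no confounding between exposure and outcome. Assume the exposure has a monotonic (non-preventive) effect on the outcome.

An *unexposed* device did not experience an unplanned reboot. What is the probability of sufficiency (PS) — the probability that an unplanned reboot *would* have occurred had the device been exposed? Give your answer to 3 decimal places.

PS ≈ 0.052

p₁ = P(outcome | exposed) = 585/3383 = 0.17292
p₀ = P(outcome | unexposed) = 364/2847 = 0.12785
Under exogeneity and monotonicity, PS = (p₁ − p₀) / (1 − p₀).
PS = (0.17292 − 0.12785) / (1 − 0.12785) = 0.04507 / 0.87215 ≈ 0.0517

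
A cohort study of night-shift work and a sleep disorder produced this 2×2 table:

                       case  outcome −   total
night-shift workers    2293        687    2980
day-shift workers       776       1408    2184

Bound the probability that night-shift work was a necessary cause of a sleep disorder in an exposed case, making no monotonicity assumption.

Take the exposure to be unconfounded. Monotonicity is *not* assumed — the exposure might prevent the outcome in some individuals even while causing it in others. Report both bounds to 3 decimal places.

0.538 ≤ PN ≤ 0.838

p₁ = P(outcome | exposed) = 2293/2980 = 0.76946
p₀ = P(outcome | unexposed) = 776/2184 = 0.35531
Under exogeneity alone the bounds on PN are max{0,(p₁−p₀)/p₁} ≤ PN ≤ min{1,(1−p₀)/p₁}.
  lower = (p₁ − p₀)/p₁ = 0.41415 / 0.76946 ≈ 0.5382
  upper = min{1, (1 − p₀)/p₁} = 0.64469 / 0.76946 ≈ 0.8378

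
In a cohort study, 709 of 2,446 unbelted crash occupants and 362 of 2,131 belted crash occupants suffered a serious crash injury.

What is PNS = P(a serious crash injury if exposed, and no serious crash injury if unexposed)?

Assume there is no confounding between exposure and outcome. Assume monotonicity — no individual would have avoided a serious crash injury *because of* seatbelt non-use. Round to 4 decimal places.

PNS ≈ 0.1200

p₁ = P(outcome | exposed) = 709/2446 = 0.28986
p₀ = P(outcome | unexposed) = 362/2131 = 0.16987
Under exogeneity and monotonicity, PNS = p₁ − p₀.
PNS = 0.28986 − 0.16987 = 0.11999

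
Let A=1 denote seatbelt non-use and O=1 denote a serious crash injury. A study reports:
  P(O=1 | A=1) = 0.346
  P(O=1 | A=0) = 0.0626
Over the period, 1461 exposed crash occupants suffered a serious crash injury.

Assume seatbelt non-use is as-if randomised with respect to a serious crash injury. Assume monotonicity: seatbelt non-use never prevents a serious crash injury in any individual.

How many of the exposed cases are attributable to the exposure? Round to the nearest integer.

about 1197 cases

Let p₁ = 0.346, p₀ = 0.0626.
PN = (p₁ − p₀)/p₁ = (0.346 − 0.0626) / 0.346 ≈ 0.81908.
Attributable cases ≈ PN × (exposed cases) = 0.81908 × 1461 ≈ 1196.67.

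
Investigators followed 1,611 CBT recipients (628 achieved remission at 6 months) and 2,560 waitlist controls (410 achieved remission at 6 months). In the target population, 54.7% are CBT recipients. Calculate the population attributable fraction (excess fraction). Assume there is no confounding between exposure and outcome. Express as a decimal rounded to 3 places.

p₁ = P(outcome | exposed) = 628/1611 = 0.38982
p₀ = P(outcome | unexposed) = 410/2560 = 0.16016
Overall risk P(Y=1) = π·p₁ + (1−π)·p₀ = 0.547×0.38982 + 0.453×0.16016 = 0.28578.
Under exogeneity, PAF = [P(Y=1) − p₀] / P(Y=1).
PAF = (0.28578 − 0.16016) / 0.28578 ≈ 0.4396

PAF ≈ 0.440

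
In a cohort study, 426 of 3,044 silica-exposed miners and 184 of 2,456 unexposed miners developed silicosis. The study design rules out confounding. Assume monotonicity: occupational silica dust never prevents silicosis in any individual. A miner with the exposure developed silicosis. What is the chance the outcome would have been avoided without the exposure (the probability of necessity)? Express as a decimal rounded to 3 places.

p₁ = P(outcome | exposed) = 426/3044 = 0.13995
p₀ = P(outcome | unexposed) = 184/2456 = 0.074919
Under exogeneity and monotonicity, PN = (p₁ − p₀) / p₁.
PN = (0.13995 − 0.074919) / 0.13995 = 0.065029 / 0.13995 ≈ 0.4647

PN ≈ 0.465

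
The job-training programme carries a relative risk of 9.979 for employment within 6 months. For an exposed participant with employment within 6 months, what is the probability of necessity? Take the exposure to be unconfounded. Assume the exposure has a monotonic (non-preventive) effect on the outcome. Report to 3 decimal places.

PN ≈ 0.900

Under exogeneity and monotonicity, PN = (RR − 1) / RR = 1 − 1/RR.
PN = (9.979 − 1) / 9.979 = 8.979 / 9.979 ≈ 0.8998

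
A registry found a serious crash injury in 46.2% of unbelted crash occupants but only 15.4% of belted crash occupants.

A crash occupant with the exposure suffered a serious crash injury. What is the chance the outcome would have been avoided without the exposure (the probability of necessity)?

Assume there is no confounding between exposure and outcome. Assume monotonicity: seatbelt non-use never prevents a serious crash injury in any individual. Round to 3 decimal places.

p₁ = 0.462, p₀ = 0.154.
Under exogeneity and monotonicity, PN = (p₁ − p₀) / p₁.
PN = (0.462 − 0.154) / 0.462 = 0.308 / 0.462 ≈ 0.6667

PN ≈ 0.667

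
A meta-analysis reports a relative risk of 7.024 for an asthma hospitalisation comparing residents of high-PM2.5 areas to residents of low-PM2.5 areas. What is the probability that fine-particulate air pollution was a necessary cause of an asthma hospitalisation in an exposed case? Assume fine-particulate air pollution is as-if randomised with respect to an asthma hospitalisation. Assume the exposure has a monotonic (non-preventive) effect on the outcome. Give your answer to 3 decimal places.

PN ≈ 0.858

Under exogeneity and monotonicity, PN = (RR − 1) / RR = 1 − 1/RR.
PN = (7.024 − 1) / 7.024 = 6.024 / 7.024 ≈ 0.8576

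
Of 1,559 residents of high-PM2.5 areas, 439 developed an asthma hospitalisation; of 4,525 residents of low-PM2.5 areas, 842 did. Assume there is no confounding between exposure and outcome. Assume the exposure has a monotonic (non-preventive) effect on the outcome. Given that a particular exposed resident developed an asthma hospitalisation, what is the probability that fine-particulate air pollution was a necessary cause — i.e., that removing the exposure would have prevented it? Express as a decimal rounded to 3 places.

p₁ = P(outcome | exposed) = 439/1559 = 0.28159
p₀ = P(outcome | unexposed) = 842/4525 = 0.18608
Under exogeneity and monotonicity, PN = (p₁ − p₀) / p₁.
PN = (0.28159 − 0.18608) / 0.28159 = 0.095513 / 0.28159 ≈ 0.3392

PN ≈ 0.339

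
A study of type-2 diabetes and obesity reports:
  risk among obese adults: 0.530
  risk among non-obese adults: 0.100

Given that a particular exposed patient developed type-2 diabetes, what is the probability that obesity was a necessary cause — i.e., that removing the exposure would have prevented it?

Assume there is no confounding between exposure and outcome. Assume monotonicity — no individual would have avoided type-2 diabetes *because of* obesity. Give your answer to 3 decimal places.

PN ≈ 0.811

Let p₁ = 0.53, p₀ = 0.1.
Under exogeneity and monotonicity, PN = (p₁ − p₀) / p₁.
PN = (0.53 − 0.1) / 0.53 = 0.43 / 0.53 ≈ 0.8113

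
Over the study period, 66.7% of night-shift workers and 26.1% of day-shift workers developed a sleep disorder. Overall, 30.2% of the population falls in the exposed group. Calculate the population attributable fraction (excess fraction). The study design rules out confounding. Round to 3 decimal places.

PAF ≈ 0.320

p₁ = 0.667, p₀ = 0.261.
Overall risk P(Y=1) = π·p₁ + (1−π)·p₀ = 0.302×0.667 + 0.698×0.261 = 0.38361.
Under exogeneity, PAF = [P(Y=1) − p₀] / P(Y=1).
PAF = (0.38361 − 0.261) / 0.38361 ≈ 0.3196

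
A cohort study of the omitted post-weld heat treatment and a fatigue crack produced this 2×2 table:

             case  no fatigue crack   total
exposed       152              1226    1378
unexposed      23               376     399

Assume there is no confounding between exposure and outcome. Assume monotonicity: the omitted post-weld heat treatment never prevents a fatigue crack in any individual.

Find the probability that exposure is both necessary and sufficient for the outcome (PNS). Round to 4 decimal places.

PNS ≈ 0.0527

p₁ = P(outcome | exposed) = 152/1378 = 0.1103
p₀ = P(outcome | unexposed) = 23/399 = 0.057644
Under exogeneity and monotonicity, PNS = p₁ − p₀.
PNS = 0.1103 − 0.057644 = 0.052661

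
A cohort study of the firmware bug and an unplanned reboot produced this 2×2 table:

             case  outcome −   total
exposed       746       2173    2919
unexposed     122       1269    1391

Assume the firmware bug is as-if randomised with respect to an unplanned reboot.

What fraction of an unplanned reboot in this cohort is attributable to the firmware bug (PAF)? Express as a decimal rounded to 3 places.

PAF ≈ 0.564

p₁ = P(outcome | exposed) = 746/2919 = 0.25557
p₀ = P(outcome | unexposed) = 122/1391 = 0.087707
Exposure prevalence π = 2919/4310 = 0.67726; overall risk P(Y=1) = 0.20139.
Under exogeneity, PAF = [P(Y=1) − p₀]/P(Y=1).
PAF = (0.20139 − 0.087707) / 0.20139 ≈ 0.5645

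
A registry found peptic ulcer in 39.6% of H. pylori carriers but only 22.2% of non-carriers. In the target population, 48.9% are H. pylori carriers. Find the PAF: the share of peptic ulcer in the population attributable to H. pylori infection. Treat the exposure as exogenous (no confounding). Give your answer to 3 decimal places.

PAF ≈ 0.277

p₁ = 0.396, p₀ = 0.222.
Overall risk P(Y=1) = π·p₁ + (1−π)·p₀ = 0.489×0.396 + 0.511×0.222 = 0.30709.
Under exogeneity, PAF = [P(Y=1) − p₀] / P(Y=1).
PAF = (0.30709 − 0.222) / 0.30709 ≈ 0.2771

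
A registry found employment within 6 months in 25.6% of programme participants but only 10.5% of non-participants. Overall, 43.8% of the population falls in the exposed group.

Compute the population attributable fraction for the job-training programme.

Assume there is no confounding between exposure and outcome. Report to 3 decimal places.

PAF ≈ 0.386

p₁ = 0.256, p₀ = 0.105.
Overall risk P(Y=1) = π·p₁ + (1−π)·p₀ = 0.438×0.256 + 0.562×0.105 = 0.17114.
Under exogeneity, PAF = [P(Y=1) − p₀] / P(Y=1).
PAF = (0.17114 − 0.105) / 0.17114 ≈ 0.3865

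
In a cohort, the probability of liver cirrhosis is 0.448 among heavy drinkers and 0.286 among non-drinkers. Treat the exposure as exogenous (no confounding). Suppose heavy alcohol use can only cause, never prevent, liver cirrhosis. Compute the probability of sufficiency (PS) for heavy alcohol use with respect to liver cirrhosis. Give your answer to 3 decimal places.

PS ≈ 0.227

Let p₁ = 0.448, p₀ = 0.286.
Under exogeneity and monotonicity, PS = (p₁ − p₀) / (1 − p₀).
PS = (0.448 − 0.286) / (1 − 0.286) = 0.162 / 0.714 ≈ 0.2269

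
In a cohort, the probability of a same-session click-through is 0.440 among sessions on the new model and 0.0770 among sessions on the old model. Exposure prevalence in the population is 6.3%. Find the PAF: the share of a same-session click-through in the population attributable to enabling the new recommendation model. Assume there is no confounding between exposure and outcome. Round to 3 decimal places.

PAF ≈ 0.229

Let p₁ = 0.44, p₀ = 0.077.
Overall risk P(Y=1) = π·p₁ + (1−π)·p₀ = 0.063×0.44 + 0.937×0.077 = 0.099869.
Under exogeneity, PAF = [P(Y=1) − p₀] / P(Y=1).
PAF = (0.099869 − 0.077) / 0.099869 ≈ 0.2290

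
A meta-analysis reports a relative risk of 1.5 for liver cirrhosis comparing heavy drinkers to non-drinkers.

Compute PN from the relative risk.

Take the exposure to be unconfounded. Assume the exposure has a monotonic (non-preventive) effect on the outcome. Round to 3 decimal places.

PN ≈ 0.333

Under exogeneity and monotonicity, PN = (RR − 1) / RR = 1 − 1/RR.
PN = (1.5 − 1) / 1.5 = 0.5 / 1.5 ≈ 0.3333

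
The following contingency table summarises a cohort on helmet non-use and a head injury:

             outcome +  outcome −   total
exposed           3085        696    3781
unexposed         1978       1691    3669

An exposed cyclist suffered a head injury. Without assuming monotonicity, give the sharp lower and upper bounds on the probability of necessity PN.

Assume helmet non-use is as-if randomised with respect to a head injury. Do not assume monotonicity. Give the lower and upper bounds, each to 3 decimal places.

p₁ = P(outcome | exposed) = 3085/3781 = 0.81592
p₀ = P(outcome | unexposed) = 1978/3669 = 0.53911
Under exogeneity alone the bounds on PN are max{0,(p₁−p₀)/p₁} ≤ PN ≤ min{1,(1−p₀)/p₁}.
  lower = (p₁ − p₀)/p₁ = 0.27681 / 0.81592 ≈ 0.3393
  upper = min{1, (1 − p₀)/p₁} = 0.46089 / 0.81592 ≈ 0.5649

0.339 ≤ PN ≤ 0.565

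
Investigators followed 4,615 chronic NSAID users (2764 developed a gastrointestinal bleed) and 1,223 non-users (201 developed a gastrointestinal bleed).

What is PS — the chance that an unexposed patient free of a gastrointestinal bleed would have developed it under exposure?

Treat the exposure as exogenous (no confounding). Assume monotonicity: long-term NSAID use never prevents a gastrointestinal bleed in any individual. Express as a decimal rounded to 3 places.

PS ≈ 0.520

p₁ = P(outcome | exposed) = 2764/4615 = 0.59892
p₀ = P(outcome | unexposed) = 201/1223 = 0.16435
Under exogeneity and monotonicity, PS = (p₁ − p₀) / (1 − p₀).
PS = (0.59892 − 0.16435) / (1 − 0.16435) = 0.43457 / 0.83565 ≈ 0.5200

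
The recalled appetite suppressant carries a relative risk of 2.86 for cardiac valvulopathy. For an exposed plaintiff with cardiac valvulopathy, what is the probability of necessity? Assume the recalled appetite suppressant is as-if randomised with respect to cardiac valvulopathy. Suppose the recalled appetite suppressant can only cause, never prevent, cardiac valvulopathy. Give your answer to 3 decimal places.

PN ≈ 0.650

Under exogeneity and monotonicity, PN = (RR − 1) / RR = 1 − 1/RR.
PN = (2.86 − 1) / 2.86 = 1.86 / 2.86 ≈ 0.6503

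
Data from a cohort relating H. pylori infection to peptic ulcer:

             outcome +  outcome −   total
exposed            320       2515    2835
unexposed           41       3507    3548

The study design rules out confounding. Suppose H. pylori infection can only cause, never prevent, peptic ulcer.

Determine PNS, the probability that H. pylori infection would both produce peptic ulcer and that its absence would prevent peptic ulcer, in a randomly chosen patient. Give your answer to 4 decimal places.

PNS ≈ 0.1013

p₁ = P(outcome | exposed) = 320/2835 = 0.11287
p₀ = P(outcome | unexposed) = 41/3548 = 0.011556
Under exogeneity and monotonicity, PNS = p₁ − p₀.
PNS = 0.11287 − 0.011556 = 0.10132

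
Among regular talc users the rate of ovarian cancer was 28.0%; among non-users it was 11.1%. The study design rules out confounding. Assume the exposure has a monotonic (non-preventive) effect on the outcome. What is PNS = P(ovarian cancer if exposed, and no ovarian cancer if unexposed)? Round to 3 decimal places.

PNS ≈ 0.169

p₁ = 0.28, p₀ = 0.111.
Under exogeneity and monotonicity, PNS = p₁ − p₀.
PNS = 0.28 − 0.111 = 0.169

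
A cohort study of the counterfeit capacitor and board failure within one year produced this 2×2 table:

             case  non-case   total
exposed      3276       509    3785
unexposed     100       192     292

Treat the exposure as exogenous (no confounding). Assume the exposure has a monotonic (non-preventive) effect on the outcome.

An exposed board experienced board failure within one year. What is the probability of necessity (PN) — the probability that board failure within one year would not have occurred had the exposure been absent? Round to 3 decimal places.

p₁ = P(outcome | exposed) = 3276/3785 = 0.86552
p₀ = P(outcome | unexposed) = 100/292 = 0.34247
Under exogeneity and monotonicity, PN = (p₁ − p₀)/p₁.
PN = (0.86552 − 0.34247) / 0.86552 ≈ 0.6043

PN ≈ 0.604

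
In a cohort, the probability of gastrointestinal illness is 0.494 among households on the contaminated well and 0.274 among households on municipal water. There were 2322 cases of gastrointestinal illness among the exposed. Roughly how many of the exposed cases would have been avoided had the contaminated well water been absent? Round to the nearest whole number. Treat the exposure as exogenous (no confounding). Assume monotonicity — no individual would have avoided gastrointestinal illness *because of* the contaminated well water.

about 1034 cases

Let p₁ = 0.494, p₀ = 0.274.
PN = (p₁ − p₀)/p₁ = (0.494 − 0.274) / 0.494 ≈ 0.44534.
Attributable cases ≈ PN × (exposed cases) = 0.44534 × 2322 ≈ 1034.09.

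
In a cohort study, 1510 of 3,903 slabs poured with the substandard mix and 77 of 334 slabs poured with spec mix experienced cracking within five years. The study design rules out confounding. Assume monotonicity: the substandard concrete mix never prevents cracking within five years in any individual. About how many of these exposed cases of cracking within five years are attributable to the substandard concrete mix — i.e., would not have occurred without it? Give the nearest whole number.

p₁ = P(outcome | exposed) = 1510/3903 = 0.38688
p₀ = P(outcome | unexposed) = 77/334 = 0.23054
PN = (p₁ − p₀)/p₁ = (0.38688 − 0.23054) / 0.38688 ≈ 0.40411.
Attributable cases ≈ PN × (exposed cases) = 0.40411 × 1510 ≈ 610.21.

about 610 cases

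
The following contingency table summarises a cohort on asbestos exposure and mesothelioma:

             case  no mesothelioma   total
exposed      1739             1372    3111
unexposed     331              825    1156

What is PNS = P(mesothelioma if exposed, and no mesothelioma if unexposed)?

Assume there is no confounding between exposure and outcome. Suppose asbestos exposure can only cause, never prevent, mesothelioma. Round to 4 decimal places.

p₁ = P(outcome | exposed) = 1739/3111 = 0.55898
p₀ = P(outcome | unexposed) = 331/1156 = 0.28633
Under exogeneity and monotonicity, PNS = p₁ − p₀.
PNS = 0.55898 − 0.28633 = 0.27265

PNS ≈ 0.2727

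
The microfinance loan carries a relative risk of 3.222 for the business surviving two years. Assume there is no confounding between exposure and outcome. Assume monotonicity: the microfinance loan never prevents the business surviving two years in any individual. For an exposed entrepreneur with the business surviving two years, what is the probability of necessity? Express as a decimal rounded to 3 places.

PN ≈ 0.690

Under exogeneity and monotonicity, PN = (RR − 1) / RR = 1 − 1/RR.
PN = (3.222 − 1) / 3.222 = 2.222 / 3.222 ≈ 0.6896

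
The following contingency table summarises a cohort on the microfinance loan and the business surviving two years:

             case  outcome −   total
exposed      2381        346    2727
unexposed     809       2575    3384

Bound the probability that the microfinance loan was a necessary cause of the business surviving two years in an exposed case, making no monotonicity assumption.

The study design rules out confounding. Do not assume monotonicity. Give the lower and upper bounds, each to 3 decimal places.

p₁ = P(outcome | exposed) = 2381/2727 = 0.87312
p₀ = P(outcome | unexposed) = 809/3384 = 0.23907
Under exogeneity alone the bounds on PN are max{0,(p₁−p₀)/p₁} ≤ PN ≤ min{1,(1−p₀)/p₁}.
  lower = (p₁ − p₀)/p₁ = 0.63405 / 0.87312 ≈ 0.7262
  upper = min{1, (1 − p₀)/p₁} = 0.76093 / 0.87312 ≈ 0.8715

0.726 ≤ PN ≤ 0.872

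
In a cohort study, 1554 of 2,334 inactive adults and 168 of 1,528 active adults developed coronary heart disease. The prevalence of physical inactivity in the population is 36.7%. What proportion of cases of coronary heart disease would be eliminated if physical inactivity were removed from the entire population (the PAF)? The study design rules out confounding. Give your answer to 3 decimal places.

p₁ = P(outcome | exposed) = 1554/2334 = 0.66581
p₀ = P(outcome | unexposed) = 168/1528 = 0.10995
Overall risk P(Y=1) = π·p₁ + (1−π)·p₀ = 0.367×0.66581 + 0.633×0.10995 = 0.31395.
Under exogeneity, PAF = [P(Y=1) − p₀] / P(Y=1).
PAF = (0.31395 − 0.10995) / 0.31395 ≈ 0.6498

PAF ≈ 0.650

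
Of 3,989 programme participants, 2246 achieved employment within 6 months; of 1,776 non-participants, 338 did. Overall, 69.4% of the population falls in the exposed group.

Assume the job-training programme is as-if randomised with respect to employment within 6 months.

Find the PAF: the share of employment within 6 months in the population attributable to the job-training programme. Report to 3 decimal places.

PAF ≈ 0.576

p₁ = P(outcome | exposed) = 2246/3989 = 0.56305
p₀ = P(outcome | unexposed) = 338/1776 = 0.19032
Overall risk P(Y=1) = π·p₁ + (1−π)·p₀ = 0.694×0.56305 + 0.306×0.19032 = 0.44899.
Under exogeneity, PAF = [P(Y=1) − p₀] / P(Y=1).
PAF = (0.44899 − 0.19032) / 0.44899 ≈ 0.5761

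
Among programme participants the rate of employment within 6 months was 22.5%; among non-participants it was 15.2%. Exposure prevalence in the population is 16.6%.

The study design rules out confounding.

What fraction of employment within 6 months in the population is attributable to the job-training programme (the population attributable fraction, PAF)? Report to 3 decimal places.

PAF ≈ 0.074

p₁ = 0.225, p₀ = 0.152.
Overall risk P(Y=1) = π·p₁ + (1−π)·p₀ = 0.166×0.225 + 0.834×0.152 = 0.16412.
Under exogeneity, PAF = [P(Y=1) − p₀] / P(Y=1).
PAF = (0.16412 − 0.152) / 0.16412 ≈ 0.0738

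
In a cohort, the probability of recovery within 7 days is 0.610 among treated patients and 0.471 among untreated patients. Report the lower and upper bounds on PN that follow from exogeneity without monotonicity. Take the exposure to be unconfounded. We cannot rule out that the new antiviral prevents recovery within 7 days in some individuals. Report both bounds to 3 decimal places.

Let p₁ = 0.61, p₀ = 0.471.
Under exogeneity alone the bounds on PN are max{0,(p₁−p₀)/p₁} ≤ PN ≤ min{1,(1−p₀)/p₁}.
  lower = (p₁ − p₀)/p₁ = 0.139 / 0.61 ≈ 0.2279
  upper = min{1, (1 − p₀)/p₁} = 0.529 / 0.61 ≈ 0.8672

0.228 ≤ PN ≤ 0.867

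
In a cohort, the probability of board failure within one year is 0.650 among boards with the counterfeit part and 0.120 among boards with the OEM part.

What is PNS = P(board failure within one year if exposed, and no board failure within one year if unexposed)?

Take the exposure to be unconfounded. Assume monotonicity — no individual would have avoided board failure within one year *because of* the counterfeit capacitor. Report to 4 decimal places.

PNS ≈ 0.5300

Let p₁ = 0.65, p₀ = 0.12.
Under exogeneity and monotonicity, PNS = p₁ − p₀.
PNS = 0.65 − 0.12 = 0.53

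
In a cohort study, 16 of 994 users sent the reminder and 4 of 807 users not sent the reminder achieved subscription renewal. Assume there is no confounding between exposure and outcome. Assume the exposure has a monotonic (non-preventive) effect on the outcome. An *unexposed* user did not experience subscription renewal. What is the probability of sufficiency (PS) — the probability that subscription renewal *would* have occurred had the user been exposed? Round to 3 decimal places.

p₁ = P(outcome | exposed) = 16/994 = 0.016097
p₀ = P(outcome | unexposed) = 4/807 = 0.0049566
Under exogeneity and monotonicity, PS = (p₁ − p₀) / (1 − p₀).
PS = (0.016097 − 0.0049566) / (1 − 0.0049566) = 0.01114 / 0.99504 ≈ 0.0112

PS ≈ 0.011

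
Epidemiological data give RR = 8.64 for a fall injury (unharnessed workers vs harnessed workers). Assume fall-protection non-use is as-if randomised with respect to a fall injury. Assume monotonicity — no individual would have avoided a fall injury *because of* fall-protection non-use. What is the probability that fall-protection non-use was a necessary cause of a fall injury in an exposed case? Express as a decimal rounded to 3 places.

PN ≈ 0.884

Under exogeneity and monotonicity, PN = (RR − 1) / RR = 1 − 1/RR.
PN = (8.64 − 1) / 8.64 = 7.64 / 8.64 ≈ 0.8843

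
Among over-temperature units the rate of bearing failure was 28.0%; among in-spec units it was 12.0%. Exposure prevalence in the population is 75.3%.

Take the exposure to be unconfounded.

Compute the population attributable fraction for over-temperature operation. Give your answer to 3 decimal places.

PAF ≈ 0.501

p₁ = 0.28, p₀ = 0.12.
Overall risk P(Y=1) = π·p₁ + (1−π)·p₀ = 0.753×0.28 + 0.247×0.12 = 0.24048.
Under exogeneity, PAF = [P(Y=1) − p₀] / P(Y=1).
PAF = (0.24048 − 0.12) / 0.24048 ≈ 0.5010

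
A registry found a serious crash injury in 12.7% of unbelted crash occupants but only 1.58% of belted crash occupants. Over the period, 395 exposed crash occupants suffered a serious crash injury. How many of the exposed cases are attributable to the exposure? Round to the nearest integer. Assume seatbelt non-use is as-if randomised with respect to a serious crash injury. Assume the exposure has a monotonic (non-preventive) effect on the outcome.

p₁ = 0.127, p₀ = 0.0158.
PN = (p₁ − p₀)/p₁ = (0.127 − 0.0158) / 0.127 ≈ 0.87559.
Attributable cases ≈ PN × (exposed cases) = 0.87559 × 395 ≈ 345.86.

about 346 cases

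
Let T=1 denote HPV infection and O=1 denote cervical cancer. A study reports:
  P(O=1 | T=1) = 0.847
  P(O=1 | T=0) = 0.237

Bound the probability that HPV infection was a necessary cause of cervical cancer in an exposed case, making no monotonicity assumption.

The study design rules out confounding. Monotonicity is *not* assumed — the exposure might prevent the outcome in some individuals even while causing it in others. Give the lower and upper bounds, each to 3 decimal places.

Let p₁ = 0.847, p₀ = 0.237.
Under exogeneity alone the bounds on PN are max{0,(p₁−p₀)/p₁} ≤ PN ≤ min{1,(1−p₀)/p₁}.
  lower = (p₁ − p₀)/p₁ = 0.61 / 0.847 ≈ 0.7202
  upper = min{1, (1 − p₀)/p₁} = 0.763 / 0.847 ≈ 0.9008

0.720 ≤ PN ≤ 0.901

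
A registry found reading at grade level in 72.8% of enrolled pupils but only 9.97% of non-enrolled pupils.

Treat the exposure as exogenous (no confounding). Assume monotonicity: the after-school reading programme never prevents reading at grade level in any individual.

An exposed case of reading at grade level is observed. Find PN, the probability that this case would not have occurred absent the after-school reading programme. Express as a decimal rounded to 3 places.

p₁ = 0.728, p₀ = 0.0997.
Under exogeneity and monotonicity, PN = (p₁ − p₀) / p₁.
PN = (0.728 − 0.0997) / 0.728 = 0.6283 / 0.728 ≈ 0.8630

PN ≈ 0.863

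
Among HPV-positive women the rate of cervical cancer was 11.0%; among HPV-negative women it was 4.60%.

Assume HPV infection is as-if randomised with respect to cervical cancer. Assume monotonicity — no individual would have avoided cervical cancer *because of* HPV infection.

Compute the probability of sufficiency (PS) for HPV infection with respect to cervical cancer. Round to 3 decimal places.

p₁ = 0.11, p₀ = 0.046.
Under exogeneity and monotonicity, PS = (p₁ − p₀) / (1 − p₀).
PS = (0.11 − 0.046) / (1 − 0.046) = 0.064 / 0.954 ≈ 0.0671

PS ≈ 0.067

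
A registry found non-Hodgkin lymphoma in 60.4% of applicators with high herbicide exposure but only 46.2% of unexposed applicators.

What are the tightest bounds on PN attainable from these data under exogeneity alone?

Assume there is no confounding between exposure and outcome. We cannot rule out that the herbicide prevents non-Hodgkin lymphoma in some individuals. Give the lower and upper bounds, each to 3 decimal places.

p₁ = 0.604, p₀ = 0.462.
Under exogeneity alone the bounds on PN are max{0,(p₁−p₀)/p₁} ≤ PN ≤ min{1,(1−p₀)/p₁}.
  lower = (p₁ − p₀)/p₁ = 0.142 / 0.604 ≈ 0.2351
  upper = min{1, (1 − p₀)/p₁} = 0.538 / 0.604 ≈ 0.8907

0.235 ≤ PN ≤ 0.891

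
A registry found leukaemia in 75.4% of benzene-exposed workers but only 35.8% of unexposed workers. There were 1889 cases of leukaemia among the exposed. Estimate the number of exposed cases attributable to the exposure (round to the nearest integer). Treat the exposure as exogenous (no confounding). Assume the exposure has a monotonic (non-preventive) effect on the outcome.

about 992 cases

p₁ = 0.754, p₀ = 0.358.
PN = (p₁ − p₀)/p₁ = (0.754 − 0.358) / 0.754 ≈ 0.52520.
Attributable cases ≈ PN × (exposed cases) = 0.52520 × 1889 ≈ 992.10.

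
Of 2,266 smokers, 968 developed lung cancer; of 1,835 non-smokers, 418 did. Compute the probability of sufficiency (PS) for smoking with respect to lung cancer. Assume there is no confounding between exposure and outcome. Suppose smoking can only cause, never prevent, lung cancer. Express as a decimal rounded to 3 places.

p₁ = P(outcome | exposed) = 968/2266 = 0.42718
p₀ = P(outcome | unexposed) = 418/1835 = 0.22779
Under exogeneity and monotonicity, PS = (p₁ − p₀) / (1 − p₀).
PS = (0.42718 − 0.22779) / (1 − 0.22779) = 0.19939 / 0.77221 ≈ 0.2582

PS ≈ 0.258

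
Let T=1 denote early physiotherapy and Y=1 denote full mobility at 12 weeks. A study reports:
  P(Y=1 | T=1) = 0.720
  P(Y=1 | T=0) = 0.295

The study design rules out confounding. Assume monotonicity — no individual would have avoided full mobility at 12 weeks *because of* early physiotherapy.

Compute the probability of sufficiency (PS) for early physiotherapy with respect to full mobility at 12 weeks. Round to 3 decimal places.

Let p₁ = 0.72, p₀ = 0.295.
Under exogeneity and monotonicity, PS = (p₁ − p₀) / (1 − p₀).
PS = (0.72 − 0.295) / (1 − 0.295) = 0.425 / 0.705 ≈ 0.6028

PS ≈ 0.603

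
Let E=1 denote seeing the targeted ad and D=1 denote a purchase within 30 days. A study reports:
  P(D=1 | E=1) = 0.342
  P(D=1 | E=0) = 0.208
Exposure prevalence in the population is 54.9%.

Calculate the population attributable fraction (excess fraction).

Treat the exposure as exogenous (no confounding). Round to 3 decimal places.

Let p₁ = 0.342, p₀ = 0.208.
Overall risk P(Y=1) = π·p₁ + (1−π)·p₀ = 0.549×0.342 + 0.451×0.208 = 0.28157.
Under exogeneity, PAF = [P(Y=1) − p₀] / P(Y=1).
PAF = (0.28157 − 0.208) / 0.28157 ≈ 0.2613

PAF ≈ 0.261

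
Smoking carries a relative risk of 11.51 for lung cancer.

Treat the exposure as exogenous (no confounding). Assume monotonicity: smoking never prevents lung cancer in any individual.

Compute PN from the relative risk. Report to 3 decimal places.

PN ≈ 0.913

Under exogeneity and monotonicity, PN = (RR − 1) / RR = 1 − 1/RR.
PN = (11.51 − 1) / 11.51 = 10.51 / 11.51 ≈ 0.9131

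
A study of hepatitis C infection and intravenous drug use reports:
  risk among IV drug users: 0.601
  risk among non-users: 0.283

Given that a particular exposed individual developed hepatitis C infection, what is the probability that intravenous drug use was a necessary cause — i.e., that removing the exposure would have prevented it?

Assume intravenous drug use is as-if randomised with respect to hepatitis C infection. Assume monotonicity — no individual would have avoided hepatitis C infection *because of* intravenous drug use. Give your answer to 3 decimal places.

PN ≈ 0.529

Let p₁ = 0.601, p₀ = 0.283.
Under exogeneity and monotonicity, PN = (p₁ − p₀) / p₁.
PN = (0.601 − 0.283) / 0.601 = 0.318 / 0.601 ≈ 0.5291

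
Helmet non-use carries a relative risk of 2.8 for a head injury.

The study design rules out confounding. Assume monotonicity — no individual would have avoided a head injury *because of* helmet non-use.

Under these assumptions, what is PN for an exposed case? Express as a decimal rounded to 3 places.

Under exogeneity and monotonicity, PN = (RR − 1) / RR = 1 − 1/RR.
PN = (2.8 − 1) / 2.8 = 1.8 / 2.8 ≈ 0.6429

PN ≈ 0.643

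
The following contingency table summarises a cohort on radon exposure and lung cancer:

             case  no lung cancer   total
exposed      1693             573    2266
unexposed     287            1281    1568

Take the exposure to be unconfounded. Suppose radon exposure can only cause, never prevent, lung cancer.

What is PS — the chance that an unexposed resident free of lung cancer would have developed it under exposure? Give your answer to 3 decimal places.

PS ≈ 0.690

p₁ = P(outcome | exposed) = 1693/2266 = 0.74713
p₀ = P(outcome | unexposed) = 287/1568 = 0.18304
Under exogeneity and monotonicity, PS = (p₁ − p₀)/(1 − p₀).
PS = (0.74713 − 0.18304) / 0.81696 ≈ 0.6905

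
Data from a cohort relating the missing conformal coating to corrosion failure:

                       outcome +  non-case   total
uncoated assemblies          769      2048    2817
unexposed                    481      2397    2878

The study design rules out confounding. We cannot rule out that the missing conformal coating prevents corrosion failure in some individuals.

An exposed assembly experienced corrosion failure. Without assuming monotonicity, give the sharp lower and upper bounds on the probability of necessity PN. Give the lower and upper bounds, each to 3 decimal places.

0.388 ≤ PN ≤ 1.000

p₁ = P(outcome | exposed) = 769/2817 = 0.27299
p₀ = P(outcome | unexposed) = 481/2878 = 0.16713
Under exogeneity alone the bounds on PN are max{0,(p₁−p₀)/p₁} ≤ PN ≤ min{1,(1−p₀)/p₁}.
  lower = (p₁ − p₀)/p₁ = 0.10586 / 0.27299 ≈ 0.3878
  upper = min{1, (1 − p₀)/p₁} = 0.83287 / 0.27299 ≈ 3.0510 → capped at 1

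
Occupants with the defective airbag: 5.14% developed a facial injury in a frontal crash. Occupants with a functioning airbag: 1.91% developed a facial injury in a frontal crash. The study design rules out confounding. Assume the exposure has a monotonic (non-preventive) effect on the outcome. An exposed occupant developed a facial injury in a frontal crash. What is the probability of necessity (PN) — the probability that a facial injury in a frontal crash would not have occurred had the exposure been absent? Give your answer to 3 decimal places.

PN ≈ 0.628

p₁ = 0.0514, p₀ = 0.0191.
Under exogeneity and monotonicity, PN = (p₁ − p₀) / p₁.
PN = (0.0514 − 0.0191) / 0.0514 = 0.0323 / 0.0514 ≈ 0.6284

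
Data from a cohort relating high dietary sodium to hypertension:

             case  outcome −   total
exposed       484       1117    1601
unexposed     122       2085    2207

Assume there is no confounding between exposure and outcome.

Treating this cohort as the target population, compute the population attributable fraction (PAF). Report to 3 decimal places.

p₁ = P(outcome | exposed) = 484/1601 = 0.30231
p₀ = P(outcome | unexposed) = 122/2207 = 0.055279
Exposure prevalence π = 1601/3808 = 0.42043; overall risk P(Y=1) = 0.15914.
Under exogeneity, PAF = [P(Y=1) − p₀]/P(Y=1).
PAF = (0.15914 − 0.055279) / 0.15914 ≈ 0.6526

PAF ≈ 0.653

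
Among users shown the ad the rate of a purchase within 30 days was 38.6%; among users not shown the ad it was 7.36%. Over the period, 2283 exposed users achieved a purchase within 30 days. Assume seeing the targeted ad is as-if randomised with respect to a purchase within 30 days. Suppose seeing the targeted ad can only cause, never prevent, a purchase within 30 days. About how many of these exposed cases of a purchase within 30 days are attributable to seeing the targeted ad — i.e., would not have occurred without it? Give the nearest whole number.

p₁ = 0.386, p₀ = 0.0736.
PN = (p₁ − p₀)/p₁ = (0.386 − 0.0736) / 0.386 ≈ 0.80933.
Attributable cases ≈ PN × (exposed cases) = 0.80933 × 2283 ≈ 1847.69.

about 1848 cases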